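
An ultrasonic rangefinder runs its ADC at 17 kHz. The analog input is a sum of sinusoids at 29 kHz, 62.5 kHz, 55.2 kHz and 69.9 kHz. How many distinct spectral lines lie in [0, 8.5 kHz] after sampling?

fs/2 = 8.5 kHz.
29 kHz mod fs = 12 kHz.
12 kHz > fs/2 = 8.5 kHz, folds to fs − 12 kHz = 5 kHz.
62.5 kHz mod fs = 11.5 kHz.
11.5 kHz > fs/2 = 8.5 kHz, folds to fs − 11.5 kHz = 5.5 kHz.
55.2 kHz mod fs = 4.2 kHz.
4.2 kHz ≤ fs/2 = 8.5 kHz, appears at 4.2 kHz.
69.9 kHz mod fs = 1.9 kHz.
1.9 kHz ≤ fs/2 = 8.5 kHz, appears at 1.9 kHz.
Distinct values: {1.9 kHz, 4.2 kHz, 5 kHz, 5.5 kHz} → 4.

4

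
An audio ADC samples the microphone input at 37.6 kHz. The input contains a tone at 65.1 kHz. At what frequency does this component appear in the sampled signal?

10.1 kHz

65.1 kHz mod fs = 27.5 kHz.
27.5 kHz > fs/2 = 18.8 kHz, folds to fs − 27.5 kHz = 10.1 kHz.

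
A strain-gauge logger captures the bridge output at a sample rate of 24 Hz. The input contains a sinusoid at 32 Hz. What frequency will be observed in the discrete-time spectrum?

32 Hz mod fs = 8 Hz.
8 Hz ≤ fs/2 = 12 Hz, appears at 8 Hz.

8 Hz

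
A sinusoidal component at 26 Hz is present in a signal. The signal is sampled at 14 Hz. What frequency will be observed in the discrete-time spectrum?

2 Hz

26 Hz mod fs = 12 Hz.
12 Hz > fs/2 = 7 Hz, folds to fs − 12 Hz = 2 Hz.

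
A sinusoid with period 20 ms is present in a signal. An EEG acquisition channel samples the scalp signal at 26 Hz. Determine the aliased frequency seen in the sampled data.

T = 20 ms → f = 1/T = 50 Hz.
50 Hz mod fs = 24 Hz.
24 Hz > fs/2 = 13 Hz, folds to fs − 24 Hz = 2 Hz.

2 Hz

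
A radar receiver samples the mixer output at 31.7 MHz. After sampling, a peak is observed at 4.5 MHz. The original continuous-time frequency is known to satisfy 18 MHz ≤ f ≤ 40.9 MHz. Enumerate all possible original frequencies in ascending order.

Frequencies that alias to 4.5 MHz are k·fs ± 4.5 MHz for integer k ≥ 0.
k=0: 4.5 MHz.
k=1: 27.2 MHz, 36.2 MHz.
k=2: 58.9 MHz, 67.9 MHz.
Within [18 MHz, 40.9 MHz]: 27.2 MHz, 36.2 MHz.

27.2 MHz, 36.2 MHz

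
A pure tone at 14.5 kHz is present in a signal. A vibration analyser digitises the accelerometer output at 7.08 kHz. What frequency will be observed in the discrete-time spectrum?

0.34 kHz

14.5 kHz mod fs = 0.34 kHz.
0.34 kHz ≤ fs/2 = 3.54 kHz, appears at 0.34 kHz.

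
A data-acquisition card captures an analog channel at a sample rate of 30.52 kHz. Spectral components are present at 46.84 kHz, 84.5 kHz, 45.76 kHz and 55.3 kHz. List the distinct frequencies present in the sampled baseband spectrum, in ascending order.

fs/2 = 15.26 kHz.
46.84 kHz mod fs = 16.32 kHz.
16.32 kHz > fs/2 = 15.26 kHz, folds to fs − 16.32 kHz = 14.2 kHz.
84.5 kHz mod fs = 23.46 kHz.
23.46 kHz > fs/2 = 15.26 kHz, folds to fs − 23.46 kHz = 7.06 kHz.
45.76 kHz mod fs = 15.24 kHz.
15.24 kHz ≤ fs/2 = 15.26 kHz, appears at 15.24 kHz.
55.3 kHz mod fs = 24.78 kHz.
24.78 kHz > fs/2 = 15.26 kHz, folds to fs − 24.78 kHz = 5.74 kHz.
Distinct values: {5.74 kHz, 7.06 kHz, 14.2 kHz, 15.24 kHz}.

5.74 kHz, 7.06 kHz, 14.2 kHz, 15.24 kHz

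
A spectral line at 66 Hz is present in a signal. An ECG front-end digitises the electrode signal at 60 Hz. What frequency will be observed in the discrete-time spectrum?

66 Hz mod fs = 6 Hz.
6 Hz ≤ fs/2 = 30 Hz, appears at 6 Hz.

6 Hz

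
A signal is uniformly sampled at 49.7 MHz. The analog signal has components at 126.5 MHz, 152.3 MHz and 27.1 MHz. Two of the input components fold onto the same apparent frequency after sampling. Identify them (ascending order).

fs/2 = 24.85 MHz.
126.5 MHz mod fs = 27.1 MHz.
27.1 MHz > fs/2 = 24.85 MHz, folds to fs − 27.1 MHz = 22.6 MHz.
152.3 MHz mod fs = 3.2 MHz.
3.2 MHz ≤ fs/2 = 24.85 MHz, appears at 3.2 MHz.
27.1 MHz > fs/2 = 24.85 MHz, folds to fs − 27.1 MHz = 22.6 MHz.
27.1 MHz and 126.5 MHz both map to 22.6 MHz.

27.1 MHz, 126.5 MHz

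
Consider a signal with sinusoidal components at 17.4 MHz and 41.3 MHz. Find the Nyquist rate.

Highest-frequency component: 41.3 MHz.
Nyquist rate = 2 × 41.3 MHz = 82.6 MHz.

82.6 MHz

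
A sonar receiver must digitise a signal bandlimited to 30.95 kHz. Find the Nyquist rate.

61.9 kHz

Nyquist rate = 2 × 30.95 kHz = 61.9 kHz.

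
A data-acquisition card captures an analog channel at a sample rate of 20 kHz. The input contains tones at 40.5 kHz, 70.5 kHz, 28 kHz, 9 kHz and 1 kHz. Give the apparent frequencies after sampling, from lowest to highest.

fs/2 = 10 kHz.
40.5 kHz mod fs = 0.5 kHz.
0.5 kHz ≤ fs/2 = 10 kHz, appears at 0.5 kHz.
70.5 kHz mod fs = 10.5 kHz.
10.5 kHz > fs/2 = 10 kHz, folds to fs − 10.5 kHz = 9.5 kHz.
28 kHz mod fs = 8 kHz.
8 kHz ≤ fs/2 = 10 kHz, appears at 8 kHz.
9 kHz ≤ fs/2 = 10 kHz, passes unchanged.
1 kHz ≤ fs/2 = 10 kHz, passes unchanged.
Distinct values: {0.5 kHz, 1 kHz, 8 kHz, 9 kHz, 9.5 kHz}.

0.5 kHz, 1 kHz, 8 kHz, 9 kHz, 9.5 kHz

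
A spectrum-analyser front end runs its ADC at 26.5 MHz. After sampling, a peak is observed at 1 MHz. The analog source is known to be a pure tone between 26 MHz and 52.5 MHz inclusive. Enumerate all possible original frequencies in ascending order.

Frequencies that alias to 1 MHz are k·fs ± 1 MHz for integer k ≥ 0.
k=0: 1 MHz.
k=1: 25.5 MHz, 27.5 MHz.
k=2: 52 MHz, 54 MHz.
k=3: 78.5 MHz, 80.5 MHz.
Within [26 MHz, 52.5 MHz]: 27.5 MHz, 52 MHz.

27.5 MHz, 52 MHz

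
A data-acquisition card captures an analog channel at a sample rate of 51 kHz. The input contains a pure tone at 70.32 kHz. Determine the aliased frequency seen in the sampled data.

70.32 kHz mod fs = 19.32 kHz.
19.32 kHz ≤ fs/2 = 25.5 kHz, appears at 19.32 kHz.

19.32 kHz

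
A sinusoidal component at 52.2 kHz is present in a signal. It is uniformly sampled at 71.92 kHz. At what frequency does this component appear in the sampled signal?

52.2 kHz > fs/2 = 35.96 kHz, folds to fs − 52.2 kHz = 19.72 kHz.

19.72 kHz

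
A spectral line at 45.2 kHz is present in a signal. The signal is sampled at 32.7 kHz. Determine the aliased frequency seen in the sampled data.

12.5 kHz

45.2 kHz mod fs = 12.5 kHz.
12.5 kHz ≤ fs/2 = 16.35 kHz, appears at 12.5 kHz.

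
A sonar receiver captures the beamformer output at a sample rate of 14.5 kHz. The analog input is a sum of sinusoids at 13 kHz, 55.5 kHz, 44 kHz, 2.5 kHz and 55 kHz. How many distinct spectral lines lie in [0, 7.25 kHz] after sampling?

fs/2 = 7.25 kHz.
13 kHz > fs/2 = 7.25 kHz, folds to fs − 13 kHz = 1.5 kHz.
55.5 kHz mod fs = 12 kHz.
12 kHz > fs/2 = 7.25 kHz, folds to fs − 12 kHz = 2.5 kHz.
44 kHz mod fs = 0.5 kHz.
0.5 kHz ≤ fs/2 = 7.25 kHz, appears at 0.5 kHz.
2.5 kHz ≤ fs/2 = 7.25 kHz, passes unchanged.
55 kHz mod fs = 11.5 kHz.
11.5 kHz > fs/2 = 7.25 kHz, folds to fs − 11.5 kHz = 3 kHz.
Distinct values: {0.5 kHz, 1.5 kHz, 2.5 kHz, 3 kHz} → 4.

4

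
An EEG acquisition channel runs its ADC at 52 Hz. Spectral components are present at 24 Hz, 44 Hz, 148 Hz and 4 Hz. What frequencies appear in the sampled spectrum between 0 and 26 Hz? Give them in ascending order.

4 Hz, 8 Hz, 24 Hz

fs/2 = 26 Hz.
24 Hz ≤ fs/2 = 26 Hz, passes unchanged.
44 Hz > fs/2 = 26 Hz, folds to fs − 44 Hz = 8 Hz.
148 Hz mod fs = 44 Hz.
44 Hz > fs/2 = 26 Hz, folds to fs − 44 Hz = 8 Hz.
4 Hz ≤ fs/2 = 26 Hz, passes unchanged.
Distinct values: {4 Hz, 8 Hz, 24 Hz}.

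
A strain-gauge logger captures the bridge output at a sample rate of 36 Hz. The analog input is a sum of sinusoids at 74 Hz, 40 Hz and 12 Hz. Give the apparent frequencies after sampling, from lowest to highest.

2 Hz, 4 Hz, 12 Hz

fs/2 = 18 Hz.
74 Hz mod fs = 2 Hz.
2 Hz ≤ fs/2 = 18 Hz, appears at 2 Hz.
40 Hz mod fs = 4 Hz.
4 Hz ≤ fs/2 = 18 Hz, appears at 4 Hz.
12 Hz ≤ fs/2 = 18 Hz, passes unchanged.
Distinct values: {2 Hz, 4 Hz, 12 Hz}.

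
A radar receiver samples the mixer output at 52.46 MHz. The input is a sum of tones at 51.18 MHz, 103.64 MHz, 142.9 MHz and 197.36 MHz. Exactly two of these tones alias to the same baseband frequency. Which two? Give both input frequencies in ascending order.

51.18 MHz, 103.64 MHz

fs/2 = 26.23 MHz.
51.18 MHz > fs/2 = 26.23 MHz, folds to fs − 51.18 MHz = 1.28 MHz.
103.64 MHz mod fs = 51.18 MHz.
51.18 MHz > fs/2 = 26.23 MHz, folds to fs − 51.18 MHz = 1.28 MHz.
142.9 MHz mod fs = 37.98 MHz.
37.98 MHz > fs/2 = 26.23 MHz, folds to fs − 37.98 MHz = 14.48 MHz.
197.36 MHz mod fs = 39.98 MHz.
39.98 MHz > fs/2 = 26.23 MHz, folds to fs − 39.98 MHz = 12.48 MHz.
51.18 MHz and 103.64 MHz both map to 1.28 MHz.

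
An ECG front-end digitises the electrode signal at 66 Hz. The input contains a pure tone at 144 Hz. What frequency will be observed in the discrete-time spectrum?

144 Hz mod fs = 12 Hz.
12 Hz ≤ fs/2 = 33 Hz, appears at 12 Hz.

12 Hz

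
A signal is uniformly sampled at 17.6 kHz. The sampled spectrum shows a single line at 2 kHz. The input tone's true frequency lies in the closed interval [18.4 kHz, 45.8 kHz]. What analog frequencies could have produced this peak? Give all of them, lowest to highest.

Frequencies that alias to 2 kHz are k·fs ± 2 kHz for integer k ≥ 0.
k=0: 2 kHz.
k=1: 15.6 kHz, 19.6 kHz.
k=2: 33.2 kHz, 37.2 kHz.
k=3: 50.8 kHz, 54.8 kHz.
Within [18.4 kHz, 45.8 kHz]: 19.6 kHz, 33.2 kHz, 37.2 kHz.

19.6 kHz, 33.2 kHz, 37.2 kHz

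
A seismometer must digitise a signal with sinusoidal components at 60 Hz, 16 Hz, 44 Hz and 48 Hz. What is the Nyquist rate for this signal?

Highest-frequency component: 60 Hz.
Nyquist rate = 2 × 60 Hz = 120 Hz.

120 Hz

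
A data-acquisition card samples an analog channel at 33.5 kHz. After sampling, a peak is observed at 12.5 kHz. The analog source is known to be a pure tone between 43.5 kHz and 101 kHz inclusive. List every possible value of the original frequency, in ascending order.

Frequencies that alias to 12.5 kHz are k·fs ± 12.5 kHz for integer k ≥ 0.
k=0: 12.5 kHz.
k=1: 21 kHz, 46 kHz.
k=2: 54.5 kHz, 79.5 kHz.
k=3: 88 kHz, 113 kHz.
k=4: 121.5 kHz, 146.5 kHz.
Within [43.5 kHz, 101 kHz]: 46 kHz, 54.5 kHz, 79.5 kHz, 88 kHz.

46 kHz, 54.5 kHz, 79.5 kHz, 88 kHz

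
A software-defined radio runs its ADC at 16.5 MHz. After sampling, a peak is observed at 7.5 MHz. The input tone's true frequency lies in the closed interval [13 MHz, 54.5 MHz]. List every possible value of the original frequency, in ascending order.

Frequencies that alias to 7.5 MHz are k·fs ± 7.5 MHz for integer k ≥ 0.
k=0: 7.5 MHz.
k=1: 9 MHz, 24 MHz.
k=2: 25.5 MHz, 40.5 MHz.
k=3: 42 MHz, 57 MHz.
k=4: 58.5 MHz, 73.5 MHz.
Within [13 MHz, 54.5 MHz]: 24 MHz, 25.5 MHz, 40.5 MHz, 42 MHz.

24 MHz, 25.5 MHz, 40.5 MHz, 42 MHz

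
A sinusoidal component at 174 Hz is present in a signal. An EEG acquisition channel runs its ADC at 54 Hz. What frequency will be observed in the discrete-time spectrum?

12 Hz

174 Hz mod fs = 12 Hz.
12 Hz ≤ fs/2 = 27 Hz, appears at 12 Hz.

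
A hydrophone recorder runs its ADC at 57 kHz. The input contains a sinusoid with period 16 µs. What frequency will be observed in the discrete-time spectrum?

5.5 kHz

T = 16 µs → f = 1/T = 62.5 kHz.
62.5 kHz mod fs = 5.5 kHz.
5.5 kHz ≤ fs/2 = 28.5 kHz, appears at 5.5 kHz.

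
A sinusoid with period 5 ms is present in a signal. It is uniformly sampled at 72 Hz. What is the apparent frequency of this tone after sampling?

T = 5 ms → f = 1/T = 200 Hz.
200 Hz mod fs = 56 Hz.
56 Hz > fs/2 = 36 Hz, folds to fs − 56 Hz = 16 Hz.

16 Hz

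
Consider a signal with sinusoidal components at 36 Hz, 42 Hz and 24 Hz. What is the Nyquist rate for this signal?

84 Hz

Highest-frequency component: 42 Hz.
Nyquist rate = 2 × 42 Hz = 84 Hz.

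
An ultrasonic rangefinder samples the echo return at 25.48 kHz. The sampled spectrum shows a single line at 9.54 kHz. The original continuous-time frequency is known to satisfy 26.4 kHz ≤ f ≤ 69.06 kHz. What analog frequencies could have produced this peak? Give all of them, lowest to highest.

Frequencies that alias to 9.54 kHz are k·fs ± 9.54 kHz for integer k ≥ 0.
k=0: 9.54 kHz.
k=1: 15.94 kHz, 35.02 kHz.
k=2: 41.42 kHz, 60.5 kHz.
k=3: 66.9 kHz, 85.98 kHz.
k=4: 92.38 kHz, 111.46 kHz.
Within [26.4 kHz, 69.06 kHz]: 35.02 kHz, 41.42 kHz, 60.5 kHz, 66.9 kHz.

35.02 kHz, 41.42 kHz, 60.5 kHz, 66.9 kHz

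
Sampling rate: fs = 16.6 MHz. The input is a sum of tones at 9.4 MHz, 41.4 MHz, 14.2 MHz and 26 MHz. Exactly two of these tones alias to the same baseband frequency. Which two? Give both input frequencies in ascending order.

9.4 MHz, 26 MHz

fs/2 = 8.3 MHz.
9.4 MHz > fs/2 = 8.3 MHz, folds to fs − 9.4 MHz = 7.2 MHz.
41.4 MHz mod fs = 8.2 MHz.
8.2 MHz ≤ fs/2 = 8.3 MHz, appears at 8.2 MHz.
14.2 MHz > fs/2 = 8.3 MHz, folds to fs − 14.2 MHz = 2.4 MHz.
26 MHz mod fs = 9.4 MHz.
9.4 MHz > fs/2 = 8.3 MHz, folds to fs − 9.4 MHz = 7.2 MHz.
9.4 MHz and 26 MHz both map to 7.2 MHz.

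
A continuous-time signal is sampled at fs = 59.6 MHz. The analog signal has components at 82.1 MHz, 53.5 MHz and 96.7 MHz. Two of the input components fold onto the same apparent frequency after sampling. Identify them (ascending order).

82.1 MHz, 96.7 MHz

fs/2 = 29.8 MHz.
82.1 MHz mod fs = 22.5 MHz.
22.5 MHz ≤ fs/2 = 29.8 MHz, appears at 22.5 MHz.
53.5 MHz > fs/2 = 29.8 MHz, folds to fs − 53.5 MHz = 6.1 MHz.
96.7 MHz mod fs = 37.1 MHz.
37.1 MHz > fs/2 = 29.8 MHz, folds to fs − 37.1 MHz = 22.5 MHz.
82.1 MHz and 96.7 MHz both map to 22.5 MHz.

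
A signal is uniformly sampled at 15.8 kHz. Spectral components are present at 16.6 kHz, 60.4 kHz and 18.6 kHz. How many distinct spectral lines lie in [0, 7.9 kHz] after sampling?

fs/2 = 7.9 kHz.
16.6 kHz mod fs = 0.8 kHz.
0.8 kHz ≤ fs/2 = 7.9 kHz, appears at 0.8 kHz.
60.4 kHz mod fs = 13 kHz.
13 kHz > fs/2 = 7.9 kHz, folds to fs − 13 kHz = 2.8 kHz.
18.6 kHz mod fs = 2.8 kHz.
2.8 kHz ≤ fs/2 = 7.9 kHz, appears at 2.8 kHz.
Distinct values: {0.8 kHz, 2.8 kHz} → 2.

2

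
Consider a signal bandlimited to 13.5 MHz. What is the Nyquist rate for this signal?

27 MHz

Nyquist rate = 2 × 13.5 MHz = 27 MHz.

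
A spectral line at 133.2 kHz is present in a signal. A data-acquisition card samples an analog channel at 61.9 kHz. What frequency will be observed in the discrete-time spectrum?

9.4 kHz

133.2 kHz mod fs = 9.4 kHz.
9.4 kHz ≤ fs/2 = 30.95 kHz, appears at 9.4 kHz.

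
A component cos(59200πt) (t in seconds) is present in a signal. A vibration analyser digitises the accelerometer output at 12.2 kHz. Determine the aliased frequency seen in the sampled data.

ω = 59200π rad/s → f = ω/(2π) = 29600 Hz = 29.6 kHz.
29.6 kHz mod fs = 5.2 kHz.
5.2 kHz ≤ fs/2 = 6.1 kHz, appears at 5.2 kHz.

5.2 kHz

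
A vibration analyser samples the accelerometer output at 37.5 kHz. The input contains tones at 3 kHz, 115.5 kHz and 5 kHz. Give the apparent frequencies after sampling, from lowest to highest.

fs/2 = 18.75 kHz.
3 kHz ≤ fs/2 = 18.75 kHz, passes unchanged.
115.5 kHz mod fs = 3 kHz.
3 kHz ≤ fs/2 = 18.75 kHz, appears at 3 kHz.
5 kHz ≤ fs/2 = 18.75 kHz, passes unchanged.
Distinct values: {3 kHz, 5 kHz}.

3 kHz, 5 kHz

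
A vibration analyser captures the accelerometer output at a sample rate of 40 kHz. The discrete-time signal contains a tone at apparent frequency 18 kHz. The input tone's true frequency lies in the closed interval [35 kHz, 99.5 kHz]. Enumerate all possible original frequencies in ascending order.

Frequencies that alias to 18 kHz are k·fs ± 18 kHz for integer k ≥ 0.
k=0: 18 kHz.
k=1: 22 kHz, 58 kHz.
k=2: 62 kHz, 98 kHz.
k=3: 102 kHz, 138 kHz.
Within [35 kHz, 99.5 kHz]: 58 kHz, 62 kHz, 98 kHz.

58 kHz, 62 kHz, 98 kHz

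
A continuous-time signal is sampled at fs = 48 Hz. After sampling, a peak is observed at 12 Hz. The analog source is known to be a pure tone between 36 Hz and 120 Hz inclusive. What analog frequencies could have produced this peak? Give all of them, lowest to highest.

36 Hz, 60 Hz, 84 Hz, 108 Hz

Frequencies that alias to 12 Hz are k·fs ± 12 Hz for integer k ≥ 0.
k=0: 12 Hz.
k=1: 36 Hz, 60 Hz.
k=2: 84 Hz, 108 Hz.
k=3: 132 Hz, 156 Hz.
Within [36 Hz, 120 Hz]: 36 Hz, 60 Hz, 84 Hz, 108 Hz.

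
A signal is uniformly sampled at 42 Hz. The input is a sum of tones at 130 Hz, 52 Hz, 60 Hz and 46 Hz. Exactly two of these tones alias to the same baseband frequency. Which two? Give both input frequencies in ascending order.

46 Hz, 130 Hz

fs/2 = 21 Hz.
130 Hz mod fs = 4 Hz.
4 Hz ≤ fs/2 = 21 Hz, appears at 4 Hz.
52 Hz mod fs = 10 Hz.
10 Hz ≤ fs/2 = 21 Hz, appears at 10 Hz.
60 Hz mod fs = 18 Hz.
18 Hz ≤ fs/2 = 21 Hz, appears at 18 Hz.
46 Hz mod fs = 4 Hz.
4 Hz ≤ fs/2 = 21 Hz, appears at 4 Hz.
46 Hz and 130 Hz both map to 4 Hz.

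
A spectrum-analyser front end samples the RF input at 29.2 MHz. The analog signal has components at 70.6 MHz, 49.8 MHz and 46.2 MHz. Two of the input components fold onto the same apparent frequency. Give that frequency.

fs/2 = 14.6 MHz.
70.6 MHz mod fs = 12.2 MHz.
12.2 MHz ≤ fs/2 = 14.6 MHz, appears at 12.2 MHz.
49.8 MHz mod fs = 20.6 MHz.
20.6 MHz > fs/2 = 14.6 MHz, folds to fs − 20.6 MHz = 8.6 MHz.
46.2 MHz mod fs = 17 MHz.
17 MHz > fs/2 = 14.6 MHz, folds to fs − 17 MHz = 12.2 MHz.
46.2 MHz and 70.6 MHz both map to 12.2 MHz.

12.2 MHz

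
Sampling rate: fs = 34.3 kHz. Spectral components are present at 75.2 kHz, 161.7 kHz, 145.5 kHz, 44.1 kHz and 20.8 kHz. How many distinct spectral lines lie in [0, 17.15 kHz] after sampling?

4

fs/2 = 17.15 kHz.
75.2 kHz mod fs = 6.6 kHz.
6.6 kHz ≤ fs/2 = 17.15 kHz, appears at 6.6 kHz.
161.7 kHz mod fs = 24.5 kHz.
24.5 kHz > fs/2 = 17.15 kHz, folds to fs − 24.5 kHz = 9.8 kHz.
145.5 kHz mod fs = 8.3 kHz.
8.3 kHz ≤ fs/2 = 17.15 kHz, appears at 8.3 kHz.
44.1 kHz mod fs = 9.8 kHz.
9.8 kHz ≤ fs/2 = 17.15 kHz, appears at 9.8 kHz.
20.8 kHz > fs/2 = 17.15 kHz, folds to fs − 20.8 kHz = 13.5 kHz.
Distinct values: {6.6 kHz, 8.3 kHz, 9.8 kHz, 13.5 kHz} → 4.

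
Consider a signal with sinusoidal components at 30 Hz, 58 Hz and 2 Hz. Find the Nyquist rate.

116 Hz

Highest-frequency component: 58 Hz.
Nyquist rate = 2 × 58 Hz = 116 Hz.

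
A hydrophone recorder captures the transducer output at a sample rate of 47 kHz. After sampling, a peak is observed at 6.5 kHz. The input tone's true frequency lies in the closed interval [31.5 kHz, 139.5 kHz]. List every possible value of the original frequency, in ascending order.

Frequencies that alias to 6.5 kHz are k·fs ± 6.5 kHz for integer k ≥ 0.
k=0: 6.5 kHz.
k=1: 40.5 kHz, 53.5 kHz.
k=2: 87.5 kHz, 100.5 kHz.
k=3: 134.5 kHz, 147.5 kHz.
k=4: 181.5 kHz, 194.5 kHz.
Within [31.5 kHz, 139.5 kHz]: 40.5 kHz, 53.5 kHz, 87.5 kHz, 100.5 kHz, 134.5 kHz.

40.5 kHz, 53.5 kHz, 87.5 kHz, 100.5 kHz, 134.5 kHz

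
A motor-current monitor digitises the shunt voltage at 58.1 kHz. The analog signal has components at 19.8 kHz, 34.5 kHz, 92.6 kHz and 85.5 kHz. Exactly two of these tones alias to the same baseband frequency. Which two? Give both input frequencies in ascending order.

fs/2 = 29.05 kHz.
19.8 kHz ≤ fs/2 = 29.05 kHz, passes unchanged.
34.5 kHz > fs/2 = 29.05 kHz, folds to fs − 34.5 kHz = 23.6 kHz.
92.6 kHz mod fs = 34.5 kHz.
34.5 kHz > fs/2 = 29.05 kHz, folds to fs − 34.5 kHz = 23.6 kHz.
85.5 kHz mod fs = 27.4 kHz.
27.4 kHz ≤ fs/2 = 29.05 kHz, appears at 27.4 kHz.
34.5 kHz and 92.6 kHz both map to 23.6 kHz.

34.5 kHz, 92.6 kHz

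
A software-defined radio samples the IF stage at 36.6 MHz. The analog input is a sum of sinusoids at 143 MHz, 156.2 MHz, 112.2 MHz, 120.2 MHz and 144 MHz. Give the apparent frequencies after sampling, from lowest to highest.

2.4 MHz, 3.4 MHz, 9.8 MHz, 10.4 MHz

fs/2 = 18.3 MHz.
143 MHz mod fs = 33.2 MHz.
33.2 MHz > fs/2 = 18.3 MHz, folds to fs − 33.2 MHz = 3.4 MHz.
156.2 MHz mod fs = 9.8 MHz.
9.8 MHz ≤ fs/2 = 18.3 MHz, appears at 9.8 MHz.
112.2 MHz mod fs = 2.4 MHz.
2.4 MHz ≤ fs/2 = 18.3 MHz, appears at 2.4 MHz.
120.2 MHz mod fs = 10.4 MHz.
10.4 MHz ≤ fs/2 = 18.3 MHz, appears at 10.4 MHz.
144 MHz mod fs = 34.2 MHz.
34.2 MHz > fs/2 = 18.3 MHz, folds to fs − 34.2 MHz = 2.4 MHz.
Distinct values: {2.4 MHz, 3.4 MHz, 9.8 MHz, 10.4 MHz}.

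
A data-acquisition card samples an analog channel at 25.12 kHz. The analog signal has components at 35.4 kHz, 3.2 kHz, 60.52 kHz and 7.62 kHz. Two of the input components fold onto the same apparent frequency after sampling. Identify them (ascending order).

35.4 kHz, 60.52 kHz

fs/2 = 12.56 kHz.
35.4 kHz mod fs = 10.28 kHz.
10.28 kHz ≤ fs/2 = 12.56 kHz, appears at 10.28 kHz.
3.2 kHz ≤ fs/2 = 12.56 kHz, passes unchanged.
60.52 kHz mod fs = 10.28 kHz.
10.28 kHz ≤ fs/2 = 12.56 kHz, appears at 10.28 kHz.
7.62 kHz ≤ fs/2 = 12.56 kHz, passes unchanged.
35.4 kHz and 60.52 kHz both map to 10.28 kHz.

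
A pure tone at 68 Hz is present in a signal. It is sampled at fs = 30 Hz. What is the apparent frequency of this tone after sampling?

68 Hz mod fs = 8 Hz.
8 Hz ≤ fs/2 = 15 Hz, appears at 8 Hz.

8 Hz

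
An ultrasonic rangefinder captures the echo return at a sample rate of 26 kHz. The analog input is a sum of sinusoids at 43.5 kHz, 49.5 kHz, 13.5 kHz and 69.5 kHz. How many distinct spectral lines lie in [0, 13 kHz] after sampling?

3

fs/2 = 13 kHz.
43.5 kHz mod fs = 17.5 kHz.
17.5 kHz > fs/2 = 13 kHz, folds to fs − 17.5 kHz = 8.5 kHz.
49.5 kHz mod fs = 23.5 kHz.
23.5 kHz > fs/2 = 13 kHz, folds to fs − 23.5 kHz = 2.5 kHz.
13.5 kHz > fs/2 = 13 kHz, folds to fs − 13.5 kHz = 12.5 kHz.
69.5 kHz mod fs = 17.5 kHz.
17.5 kHz > fs/2 = 13 kHz, folds to fs − 17.5 kHz = 8.5 kHz.
Distinct values: {2.5 kHz, 8.5 kHz, 12.5 kHz} → 3.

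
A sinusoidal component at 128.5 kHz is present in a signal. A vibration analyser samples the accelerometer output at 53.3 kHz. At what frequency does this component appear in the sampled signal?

128.5 kHz mod fs = 21.9 kHz.
21.9 kHz ≤ fs/2 = 26.65 kHz, appears at 21.9 kHz.

21.9 kHz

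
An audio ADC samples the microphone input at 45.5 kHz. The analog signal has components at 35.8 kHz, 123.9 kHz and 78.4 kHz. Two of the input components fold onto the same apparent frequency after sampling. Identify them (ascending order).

fs/2 = 22.75 kHz.
35.8 kHz > fs/2 = 22.75 kHz, folds to fs − 35.8 kHz = 9.7 kHz.
123.9 kHz mod fs = 32.9 kHz.
32.9 kHz > fs/2 = 22.75 kHz, folds to fs − 32.9 kHz = 12.6 kHz.
78.4 kHz mod fs = 32.9 kHz.
32.9 kHz > fs/2 = 22.75 kHz, folds to fs − 32.9 kHz = 12.6 kHz.
78.4 kHz and 123.9 kHz both map to 12.6 kHz.

78.4 kHz, 123.9 kHz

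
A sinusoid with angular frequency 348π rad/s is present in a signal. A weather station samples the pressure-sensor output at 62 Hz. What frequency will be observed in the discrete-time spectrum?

ω = 348π rad/s → f = ω/(2π) = 174 Hz.
174 Hz mod fs = 50 Hz.
50 Hz > fs/2 = 31 Hz, folds to fs − 50 Hz = 12 Hz.

12 Hz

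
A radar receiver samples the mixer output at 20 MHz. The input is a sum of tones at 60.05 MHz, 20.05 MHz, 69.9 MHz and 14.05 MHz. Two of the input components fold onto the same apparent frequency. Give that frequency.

fs/2 = 10 MHz.
60.05 MHz mod fs = 0.05 MHz.
0.05 MHz ≤ fs/2 = 10 MHz, appears at 0.05 MHz.
20.05 MHz mod fs = 0.05 MHz.
0.05 MHz ≤ fs/2 = 10 MHz, appears at 0.05 MHz.
69.9 MHz mod fs = 9.9 MHz.
9.9 MHz ≤ fs/2 = 10 MHz, appears at 9.9 MHz.
14.05 MHz > fs/2 = 10 MHz, folds to fs − 14.05 MHz = 5.95 MHz.
20.05 MHz and 60.05 MHz both map to 0.05 MHz.

0.05 MHz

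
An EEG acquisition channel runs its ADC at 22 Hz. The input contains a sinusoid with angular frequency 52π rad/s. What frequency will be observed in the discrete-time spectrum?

4 Hz

ω = 52π rad/s → f = ω/(2π) = 26 Hz.
26 Hz mod fs = 4 Hz.
4 Hz ≤ fs/2 = 11 Hz, appears at 4 Hz.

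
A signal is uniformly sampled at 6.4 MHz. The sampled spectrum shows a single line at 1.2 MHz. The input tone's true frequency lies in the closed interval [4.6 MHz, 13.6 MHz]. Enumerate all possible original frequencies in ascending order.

5.2 MHz, 7.6 MHz, 11.6 MHz

Frequencies that alias to 1.2 MHz are k·fs ± 1.2 MHz for integer k ≥ 0.
k=0: 1.2 MHz.
k=1: 5.2 MHz, 7.6 MHz.
k=2: 11.6 MHz, 14 MHz.
k=3: 18 MHz, 20.4 MHz.
Within [4.6 MHz, 13.6 MHz]: 5.2 MHz, 7.6 MHz, 11.6 MHz.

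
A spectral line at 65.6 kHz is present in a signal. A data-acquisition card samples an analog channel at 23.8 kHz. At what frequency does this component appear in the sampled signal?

65.6 kHz mod fs = 18 kHz.
18 kHz > fs/2 = 11.9 kHz, folds to fs − 18 kHz = 5.8 kHz.

5.8 kHz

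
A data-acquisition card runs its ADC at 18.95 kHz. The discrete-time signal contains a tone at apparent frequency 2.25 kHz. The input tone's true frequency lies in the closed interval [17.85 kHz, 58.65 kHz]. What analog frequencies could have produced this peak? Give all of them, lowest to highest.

21.2 kHz, 35.65 kHz, 40.15 kHz, 54.6 kHz

Frequencies that alias to 2.25 kHz are k·fs ± 2.25 kHz for integer k ≥ 0.
k=0: 2.25 kHz.
k=1: 16.7 kHz, 21.2 kHz.
k=2: 35.65 kHz, 40.15 kHz.
k=3: 54.6 kHz, 59.1 kHz.
k=4: 73.55 kHz, 78.05 kHz.
Within [17.85 kHz, 58.65 kHz]: 21.2 kHz, 35.65 kHz, 40.15 kHz, 54.6 kHz.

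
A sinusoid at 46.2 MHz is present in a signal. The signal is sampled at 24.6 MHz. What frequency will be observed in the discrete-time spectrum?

46.2 MHz mod fs = 21.6 MHz.
21.6 MHz > fs/2 = 12.3 MHz, folds to fs − 21.6 MHz = 3 MHz.

3 MHz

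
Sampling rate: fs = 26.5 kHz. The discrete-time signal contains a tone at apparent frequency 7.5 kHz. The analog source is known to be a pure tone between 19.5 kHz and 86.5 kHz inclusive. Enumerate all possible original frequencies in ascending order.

Frequencies that alias to 7.5 kHz are k·fs ± 7.5 kHz for integer k ≥ 0.
k=0: 7.5 kHz.
k=1: 19 kHz, 34 kHz.
k=2: 45.5 kHz, 60.5 kHz.
k=3: 72 kHz, 87 kHz.
k=4: 98.5 kHz, 113.5 kHz.
Within [19.5 kHz, 86.5 kHz]: 34 kHz, 45.5 kHz, 60.5 kHz, 72 kHz.

34 kHz, 45.5 kHz, 60.5 kHz, 72 kHz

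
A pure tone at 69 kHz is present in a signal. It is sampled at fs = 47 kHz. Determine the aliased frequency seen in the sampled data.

22 kHz

69 kHz mod fs = 22 kHz.
22 kHz ≤ fs/2 = 23.5 kHz, appears at 22 kHz.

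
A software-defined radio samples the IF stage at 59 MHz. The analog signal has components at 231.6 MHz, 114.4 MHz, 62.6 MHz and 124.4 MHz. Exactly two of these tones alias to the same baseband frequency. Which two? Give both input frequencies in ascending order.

62.6 MHz, 114.4 MHz

fs/2 = 29.5 MHz.
231.6 MHz mod fs = 54.6 MHz.
54.6 MHz > fs/2 = 29.5 MHz, folds to fs − 54.6 MHz = 4.4 MHz.
114.4 MHz mod fs = 55.4 MHz.
55.4 MHz > fs/2 = 29.5 MHz, folds to fs − 55.4 MHz = 3.6 MHz.
62.6 MHz mod fs = 3.6 MHz.
3.6 MHz ≤ fs/2 = 29.5 MHz, appears at 3.6 MHz.
124.4 MHz mod fs = 6.4 MHz.
6.4 MHz ≤ fs/2 = 29.5 MHz, appears at 6.4 MHz.
62.6 MHz and 114.4 MHz both map to 3.6 MHz.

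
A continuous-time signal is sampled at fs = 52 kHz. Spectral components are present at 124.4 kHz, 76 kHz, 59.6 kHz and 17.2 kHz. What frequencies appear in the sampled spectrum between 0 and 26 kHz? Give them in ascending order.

fs/2 = 26 kHz.
124.4 kHz mod fs = 20.4 kHz.
20.4 kHz ≤ fs/2 = 26 kHz, appears at 20.4 kHz.
76 kHz mod fs = 24 kHz.
24 kHz ≤ fs/2 = 26 kHz, appears at 24 kHz.
59.6 kHz mod fs = 7.6 kHz.
7.6 kHz ≤ fs/2 = 26 kHz, appears at 7.6 kHz.
17.2 kHz ≤ fs/2 = 26 kHz, passes unchanged.
Distinct values: {7.6 kHz, 17.2 kHz, 20.4 kHz, 24 kHz}.

7.6 kHz, 17.2 kHz, 20.4 kHz, 24 kHz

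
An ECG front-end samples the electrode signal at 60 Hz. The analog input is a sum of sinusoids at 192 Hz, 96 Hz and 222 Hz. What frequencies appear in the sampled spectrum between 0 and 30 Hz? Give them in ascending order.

fs/2 = 30 Hz.
192 Hz mod fs = 12 Hz.
12 Hz ≤ fs/2 = 30 Hz, appears at 12 Hz.
96 Hz mod fs = 36 Hz.
36 Hz > fs/2 = 30 Hz, folds to fs − 36 Hz = 24 Hz.
222 Hz mod fs = 42 Hz.
42 Hz > fs/2 = 30 Hz, folds to fs − 42 Hz = 18 Hz.
Distinct values: {12 Hz, 18 Hz, 24 Hz}.

12 Hz, 18 Hz, 24 Hz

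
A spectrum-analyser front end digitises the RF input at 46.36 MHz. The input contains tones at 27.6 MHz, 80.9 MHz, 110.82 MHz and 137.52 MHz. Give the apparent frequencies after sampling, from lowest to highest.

1.56 MHz, 11.82 MHz, 18.1 MHz, 18.76 MHz

fs/2 = 23.18 MHz.
27.6 MHz > fs/2 = 23.18 MHz, folds to fs − 27.6 MHz = 18.76 MHz.
80.9 MHz mod fs = 34.54 MHz.
34.54 MHz > fs/2 = 23.18 MHz, folds to fs − 34.54 MHz = 11.82 MHz.
110.82 MHz mod fs = 18.1 MHz.
18.1 MHz ≤ fs/2 = 23.18 MHz, appears at 18.1 MHz.
137.52 MHz mod fs = 44.8 MHz.
44.8 MHz > fs/2 = 23.18 MHz, folds to fs − 44.8 MHz = 1.56 MHz.
Distinct values: {1.56 MHz, 11.82 MHz, 18.1 MHz, 18.76 MHz}.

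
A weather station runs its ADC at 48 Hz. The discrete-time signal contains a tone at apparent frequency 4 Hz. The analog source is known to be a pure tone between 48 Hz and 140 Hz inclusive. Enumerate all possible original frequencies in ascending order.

52 Hz, 92 Hz, 100 Hz, 140 Hz

Frequencies that alias to 4 Hz are k·fs ± 4 Hz for integer k ≥ 0.
k=0: 4 Hz.
k=1: 44 Hz, 52 Hz.
k=2: 92 Hz, 100 Hz.
k=3: 140 Hz, 148 Hz.
k=4: 188 Hz, 196 Hz.
Within [48 Hz, 140 Hz]: 52 Hz, 92 Hz, 100 Hz, 140 Hz.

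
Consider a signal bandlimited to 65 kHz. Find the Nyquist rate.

Nyquist rate = 2 × 65 kHz = 130 kHz.

130 kHz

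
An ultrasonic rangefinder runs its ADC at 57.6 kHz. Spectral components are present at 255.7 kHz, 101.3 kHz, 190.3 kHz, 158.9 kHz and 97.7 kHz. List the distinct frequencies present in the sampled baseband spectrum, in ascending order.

13.9 kHz, 17.5 kHz, 25.3 kHz

fs/2 = 28.8 kHz.
255.7 kHz mod fs = 25.3 kHz.
25.3 kHz ≤ fs/2 = 28.8 kHz, appears at 25.3 kHz.
101.3 kHz mod fs = 43.7 kHz.
43.7 kHz > fs/2 = 28.8 kHz, folds to fs − 43.7 kHz = 13.9 kHz.
190.3 kHz mod fs = 17.5 kHz.
17.5 kHz ≤ fs/2 = 28.8 kHz, appears at 17.5 kHz.
158.9 kHz mod fs = 43.7 kHz.
43.7 kHz > fs/2 = 28.8 kHz, folds to fs − 43.7 kHz = 13.9 kHz.
97.7 kHz mod fs = 40.1 kHz.
40.1 kHz > fs/2 = 28.8 kHz, folds to fs − 40.1 kHz = 17.5 kHz.
Distinct values: {13.9 kHz, 17.5 kHz, 25.3 kHz}.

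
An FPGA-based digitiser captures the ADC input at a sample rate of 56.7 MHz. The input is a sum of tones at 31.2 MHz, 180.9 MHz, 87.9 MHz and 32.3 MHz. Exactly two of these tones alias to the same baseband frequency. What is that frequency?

fs/2 = 28.35 MHz.
31.2 MHz > fs/2 = 28.35 MHz, folds to fs − 31.2 MHz = 25.5 MHz.
180.9 MHz mod fs = 10.8 MHz.
10.8 MHz ≤ fs/2 = 28.35 MHz, appears at 10.8 MHz.
87.9 MHz mod fs = 31.2 MHz.
31.2 MHz > fs/2 = 28.35 MHz, folds to fs − 31.2 MHz = 25.5 MHz.
32.3 MHz > fs/2 = 28.35 MHz, folds to fs − 32.3 MHz = 24.4 MHz.
31.2 MHz and 87.9 MHz both map to 25.5 MHz.

25.5 MHz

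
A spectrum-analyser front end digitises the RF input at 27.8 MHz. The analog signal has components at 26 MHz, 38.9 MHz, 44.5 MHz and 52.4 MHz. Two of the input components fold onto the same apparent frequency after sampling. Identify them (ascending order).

38.9 MHz, 44.5 MHz

fs/2 = 13.9 MHz.
26 MHz > fs/2 = 13.9 MHz, folds to fs − 26 MHz = 1.8 MHz.
38.9 MHz mod fs = 11.1 MHz.
11.1 MHz ≤ fs/2 = 13.9 MHz, appears at 11.1 MHz.
44.5 MHz mod fs = 16.7 MHz.
16.7 MHz > fs/2 = 13.9 MHz, folds to fs − 16.7 MHz = 11.1 MHz.
52.4 MHz mod fs = 24.6 MHz.
24.6 MHz > fs/2 = 13.9 MHz, folds to fs − 24.6 MHz = 3.2 MHz.
38.9 MHz and 44.5 MHz both map to 11.1 MHz.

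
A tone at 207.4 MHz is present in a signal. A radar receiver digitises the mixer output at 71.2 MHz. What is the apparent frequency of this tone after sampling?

6.2 MHz

207.4 MHz mod fs = 65 MHz.
65 MHz > fs/2 = 35.6 MHz, folds to fs − 65 MHz = 6.2 MHz.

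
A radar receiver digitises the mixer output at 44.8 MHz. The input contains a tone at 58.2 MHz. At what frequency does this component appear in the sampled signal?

13.4 MHz

58.2 MHz mod fs = 13.4 MHz.
13.4 MHz ≤ fs/2 = 22.4 MHz, appears at 13.4 MHz.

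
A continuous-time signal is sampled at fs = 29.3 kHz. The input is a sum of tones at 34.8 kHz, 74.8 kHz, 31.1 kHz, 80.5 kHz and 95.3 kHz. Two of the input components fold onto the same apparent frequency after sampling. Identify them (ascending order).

fs/2 = 14.65 kHz.
34.8 kHz mod fs = 5.5 kHz.
5.5 kHz ≤ fs/2 = 14.65 kHz, appears at 5.5 kHz.
74.8 kHz mod fs = 16.2 kHz.
16.2 kHz > fs/2 = 14.65 kHz, folds to fs − 16.2 kHz = 13.1 kHz.
31.1 kHz mod fs = 1.8 kHz.
1.8 kHz ≤ fs/2 = 14.65 kHz, appears at 1.8 kHz.
80.5 kHz mod fs = 21.9 kHz.
21.9 kHz > fs/2 = 14.65 kHz, folds to fs − 21.9 kHz = 7.4 kHz.
95.3 kHz mod fs = 7.4 kHz.
7.4 kHz ≤ fs/2 = 14.65 kHz, appears at 7.4 kHz.
80.5 kHz and 95.3 kHz both map to 7.4 kHz.

80.5 kHz, 95.3 kHz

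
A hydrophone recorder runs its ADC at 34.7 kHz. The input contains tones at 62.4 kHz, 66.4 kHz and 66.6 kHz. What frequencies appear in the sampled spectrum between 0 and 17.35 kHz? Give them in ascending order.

2.8 kHz, 3 kHz, 7 kHz

fs/2 = 17.35 kHz.
62.4 kHz mod fs = 27.7 kHz.
27.7 kHz > fs/2 = 17.35 kHz, folds to fs − 27.7 kHz = 7 kHz.
66.4 kHz mod fs = 31.7 kHz.
31.7 kHz > fs/2 = 17.35 kHz, folds to fs − 31.7 kHz = 3 kHz.
66.6 kHz mod fs = 31.9 kHz.
31.9 kHz > fs/2 = 17.35 kHz, folds to fs − 31.9 kHz = 2.8 kHz.
Distinct values: {2.8 kHz, 3 kHz, 7 kHz}.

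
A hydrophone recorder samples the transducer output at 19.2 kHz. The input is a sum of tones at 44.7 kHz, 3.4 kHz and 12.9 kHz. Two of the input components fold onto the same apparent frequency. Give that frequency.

6.3 kHz

fs/2 = 9.6 kHz.
44.7 kHz mod fs = 6.3 kHz.
6.3 kHz ≤ fs/2 = 9.6 kHz, appears at 6.3 kHz.
3.4 kHz ≤ fs/2 = 9.6 kHz, passes unchanged.
12.9 kHz > fs/2 = 9.6 kHz, folds to fs − 12.9 kHz = 6.3 kHz.
12.9 kHz and 44.7 kHz both map to 6.3 kHz.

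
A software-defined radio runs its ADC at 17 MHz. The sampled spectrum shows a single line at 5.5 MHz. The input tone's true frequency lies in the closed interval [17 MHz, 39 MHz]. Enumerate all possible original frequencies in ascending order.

22.5 MHz, 28.5 MHz

Frequencies that alias to 5.5 MHz are k·fs ± 5.5 MHz for integer k ≥ 0.
k=0: 5.5 MHz.
k=1: 11.5 MHz, 22.5 MHz.
k=2: 28.5 MHz, 39.5 MHz.
k=3: 45.5 MHz, 56.5 MHz.
Within [17 MHz, 39 MHz]: 22.5 MHz, 28.5 MHz.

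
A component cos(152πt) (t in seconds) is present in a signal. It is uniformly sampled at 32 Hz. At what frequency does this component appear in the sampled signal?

12 Hz

ω = 152π rad/s → f = ω/(2π) = 76 Hz.
76 Hz mod fs = 12 Hz.
12 Hz ≤ fs/2 = 16 Hz, appears at 12 Hz.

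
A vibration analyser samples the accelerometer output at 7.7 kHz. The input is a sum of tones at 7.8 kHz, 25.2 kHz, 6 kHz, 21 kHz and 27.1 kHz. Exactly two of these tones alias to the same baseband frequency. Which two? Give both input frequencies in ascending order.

21 kHz, 25.2 kHz

fs/2 = 3.85 kHz.
7.8 kHz mod fs = 0.1 kHz.
0.1 kHz ≤ fs/2 = 3.85 kHz, appears at 0.1 kHz.
25.2 kHz mod fs = 2.1 kHz.
2.1 kHz ≤ fs/2 = 3.85 kHz, appears at 2.1 kHz.
6 kHz > fs/2 = 3.85 kHz, folds to fs − 6 kHz = 1.7 kHz.
21 kHz mod fs = 5.6 kHz.
5.6 kHz > fs/2 = 3.85 kHz, folds to fs − 5.6 kHz = 2.1 kHz.
27.1 kHz mod fs = 4 kHz.
4 kHz > fs/2 = 3.85 kHz, folds to fs − 4 kHz = 3.7 kHz.
21 kHz and 25.2 kHz both map to 2.1 kHz.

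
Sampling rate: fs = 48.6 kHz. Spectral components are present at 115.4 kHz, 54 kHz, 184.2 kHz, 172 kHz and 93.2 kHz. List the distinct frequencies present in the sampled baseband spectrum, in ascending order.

fs/2 = 24.3 kHz.
115.4 kHz mod fs = 18.2 kHz.
18.2 kHz ≤ fs/2 = 24.3 kHz, appears at 18.2 kHz.
54 kHz mod fs = 5.4 kHz.
5.4 kHz ≤ fs/2 = 24.3 kHz, appears at 5.4 kHz.
184.2 kHz mod fs = 38.4 kHz.
38.4 kHz > fs/2 = 24.3 kHz, folds to fs − 38.4 kHz = 10.2 kHz.
172 kHz mod fs = 26.2 kHz.
26.2 kHz > fs/2 = 24.3 kHz, folds to fs − 26.2 kHz = 22.4 kHz.
93.2 kHz mod fs = 44.6 kHz.
44.6 kHz > fs/2 = 24.3 kHz, folds to fs − 44.6 kHz = 4 kHz.
Distinct values: {4 kHz, 5.4 kHz, 10.2 kHz, 18.2 kHz, 22.4 kHz}.

4 kHz, 5.4 kHz, 10.2 kHz, 18.2 kHz, 22.4 kHz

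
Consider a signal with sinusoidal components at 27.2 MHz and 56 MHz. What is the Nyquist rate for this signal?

Highest-frequency component: 56 MHz.
Nyquist rate = 2 × 56 MHz = 112 MHz.

112 MHz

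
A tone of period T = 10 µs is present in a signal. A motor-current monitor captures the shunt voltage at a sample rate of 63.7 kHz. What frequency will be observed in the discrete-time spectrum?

T = 10 µs → f = 1/T = 100 kHz.
100 kHz mod fs = 36.3 kHz.
36.3 kHz > fs/2 = 31.85 kHz, folds to fs − 36.3 kHz = 27.4 kHz.

27.4 kHz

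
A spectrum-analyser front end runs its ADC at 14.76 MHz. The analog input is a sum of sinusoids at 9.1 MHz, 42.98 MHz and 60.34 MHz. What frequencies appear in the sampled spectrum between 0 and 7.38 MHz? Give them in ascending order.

1.3 MHz, 5.66 MHz

fs/2 = 7.38 MHz.
9.1 MHz > fs/2 = 7.38 MHz, folds to fs − 9.1 MHz = 5.66 MHz.
42.98 MHz mod fs = 13.46 MHz.
13.46 MHz > fs/2 = 7.38 MHz, folds to fs − 13.46 MHz = 1.3 MHz.
60.34 MHz mod fs = 1.3 MHz.
1.3 MHz ≤ fs/2 = 7.38 MHz, appears at 1.3 MHz.
Distinct values: {1.3 MHz, 5.66 MHz}.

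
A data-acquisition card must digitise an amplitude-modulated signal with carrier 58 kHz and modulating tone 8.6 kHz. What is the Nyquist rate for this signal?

133.2 kHz

AM sidebands sit at fc ± fm = 49.4 kHz and 66.6 kHz.
Highest-frequency component: 66.6 kHz.
Nyquist rate = 2 × 66.6 kHz = 133.2 kHz.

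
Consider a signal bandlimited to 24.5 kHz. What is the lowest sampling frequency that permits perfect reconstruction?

Nyquist rate = 2 × 24.5 kHz = 49 kHz.

49 kHz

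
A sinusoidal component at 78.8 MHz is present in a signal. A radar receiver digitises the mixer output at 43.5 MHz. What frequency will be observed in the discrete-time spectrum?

78.8 MHz mod fs = 35.3 MHz.
35.3 MHz > fs/2 = 21.75 MHz, folds to fs − 35.3 MHz = 8.2 MHz.

8.2 MHz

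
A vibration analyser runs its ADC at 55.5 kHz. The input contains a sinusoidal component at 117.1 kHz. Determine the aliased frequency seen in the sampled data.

6.1 kHz

117.1 kHz mod fs = 6.1 kHz.
6.1 kHz ≤ fs/2 = 27.75 kHz, appears at 6.1 kHz.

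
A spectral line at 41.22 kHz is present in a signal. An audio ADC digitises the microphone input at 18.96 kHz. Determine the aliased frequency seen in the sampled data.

41.22 kHz mod fs = 3.3 kHz.
3.3 kHz ≤ fs/2 = 9.48 kHz, appears at 3.3 kHz.

3.3 kHz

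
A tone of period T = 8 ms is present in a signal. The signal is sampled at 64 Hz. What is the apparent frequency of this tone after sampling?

T = 8 ms → f = 1/T = 125 Hz.
125 Hz mod fs = 61 Hz.
61 Hz > fs/2 = 32 Hz, folds to fs − 61 Hz = 3 Hz.

3 Hz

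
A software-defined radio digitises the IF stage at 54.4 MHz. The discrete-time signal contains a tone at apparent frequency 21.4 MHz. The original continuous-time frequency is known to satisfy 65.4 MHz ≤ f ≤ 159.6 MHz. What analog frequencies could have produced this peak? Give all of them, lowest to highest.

75.8 MHz, 87.4 MHz, 130.2 MHz, 141.8 MHz

Frequencies that alias to 21.4 MHz are k·fs ± 21.4 MHz for integer k ≥ 0.
k=0: 21.4 MHz.
k=1: 33 MHz, 75.8 MHz.
k=2: 87.4 MHz, 130.2 MHz.
k=3: 141.8 MHz, 184.6 MHz.
k=4: 196.2 MHz, 239 MHz.
Within [65.4 MHz, 159.6 MHz]: 75.8 MHz, 87.4 MHz, 130.2 MHz, 141.8 MHz.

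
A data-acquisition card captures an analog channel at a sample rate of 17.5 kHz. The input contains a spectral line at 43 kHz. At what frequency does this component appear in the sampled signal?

8 kHz

43 kHz mod fs = 8 kHz.
8 kHz ≤ fs/2 = 8.75 kHz, appears at 8 kHz.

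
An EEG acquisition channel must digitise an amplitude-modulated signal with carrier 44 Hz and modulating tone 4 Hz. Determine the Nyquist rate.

AM sidebands sit at fc ± fm = 40 Hz and 48 Hz.
Highest-frequency component: 48 Hz.
Nyquist rate = 2 × 48 Hz = 96 Hz.

96 Hz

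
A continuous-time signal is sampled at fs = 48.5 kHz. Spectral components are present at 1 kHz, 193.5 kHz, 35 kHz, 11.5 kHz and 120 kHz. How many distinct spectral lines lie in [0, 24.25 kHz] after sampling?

5

fs/2 = 24.25 kHz.
1 kHz ≤ fs/2 = 24.25 kHz, passes unchanged.
193.5 kHz mod fs = 48 kHz.
48 kHz > fs/2 = 24.25 kHz, folds to fs − 48 kHz = 0.5 kHz.
35 kHz > fs/2 = 24.25 kHz, folds to fs − 35 kHz = 13.5 kHz.
11.5 kHz ≤ fs/2 = 24.25 kHz, passes unchanged.
120 kHz mod fs = 23 kHz.
23 kHz ≤ fs/2 = 24.25 kHz, appears at 23 kHz.
Distinct values: {0.5 kHz, 1 kHz, 11.5 kHz, 13.5 kHz, 23 kHz} → 5.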